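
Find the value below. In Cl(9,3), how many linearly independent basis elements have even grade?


Even subalgebra dimension = 2^(n-1)
n = 9 + 3 = 12
2^(12 - 1) = 2^11 = 2048
Verification: sum of C(12,k) for even k = 1 + 66 + 495 + 924 + 495 + 66 + 1 = 2048
Result = 2048


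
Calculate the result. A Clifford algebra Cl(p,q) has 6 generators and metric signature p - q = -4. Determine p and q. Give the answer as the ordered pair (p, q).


We need p + q = 6 and p - q = -4.
Adding: 2p = 6 + (-4) = 2, so p = 1.
Then q = 6 - 1 = 5.
(p, q) = (1, 5)


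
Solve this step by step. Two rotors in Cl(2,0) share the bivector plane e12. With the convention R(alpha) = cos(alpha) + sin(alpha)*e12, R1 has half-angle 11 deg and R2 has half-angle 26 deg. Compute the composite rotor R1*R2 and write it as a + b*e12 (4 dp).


Same-plane rotors commute and their half-angles add:
R1*R2 = cos(a1 + a2) + sin(a1 + a2)*e12.
a1 + a2 = 11 + 26 = 37 deg
cos(37 deg) = 0.7986
sin(37 deg) = 0.6018
R1*R2 = 0.7986 + 0.6018*e12


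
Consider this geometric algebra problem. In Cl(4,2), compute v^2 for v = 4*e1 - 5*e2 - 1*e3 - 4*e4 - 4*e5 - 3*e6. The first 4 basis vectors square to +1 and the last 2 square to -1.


v^2 = sum of c_i^2 * e_i^2
Positive signature terms (e_i^2 = +1): 4^2 + (-5)^2 + (-1)^2 + (-4)^2 = 58
Negative signature terms (e_j^2 = -1): (-4)^2 + (-3)^2 = 25
v^2 = 58 - 25 = 33


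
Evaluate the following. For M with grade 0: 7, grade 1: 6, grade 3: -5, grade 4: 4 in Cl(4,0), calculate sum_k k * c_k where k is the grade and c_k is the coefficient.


Grade-weighted sum = sum of grade_k * coefficient_k
0*7 = 0
1*6 = 6
3*(-5) = -15
4*4 = 16
Total = 0 + 6 + (-15) + 16 = 7


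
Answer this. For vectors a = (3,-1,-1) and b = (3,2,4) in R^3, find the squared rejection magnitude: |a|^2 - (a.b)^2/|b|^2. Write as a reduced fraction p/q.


|a|^2 = 3^2 + (-1)^2 + (-1)^2 = 11
|b|^2 = 3^2 + 2^2 + 4^2 = 29
a . b = 3*3 + (-1)*2 + (-1)*4 = 3
(a.b)^2 = 3^2 = 9
|rej|^2 = 11 - 9/29
= (319 - 9)/29
= 310/29
In lowest terms: 310/29


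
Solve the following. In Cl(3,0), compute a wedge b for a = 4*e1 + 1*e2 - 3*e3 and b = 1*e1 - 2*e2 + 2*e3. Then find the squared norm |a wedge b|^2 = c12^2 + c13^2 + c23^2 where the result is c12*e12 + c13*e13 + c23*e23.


a wedge b = (a1*b2 - a2*b1)*e12 + (a1*b3 - a3*b1)*e13 + (a2*b3 - a3*b2)*e23
e12 coeff: 4*(-2) - 1*1 = -8 - 1 = -9
e13 coeff: 4*2 - (-3)*1 = 8 - (-3) = 11
e23 coeff: 1*2 - (-3)*(-2) = 2 - 6 = -4
|a wedge b|^2 = (-9)^2 + 11^2 + (-4)^2
= 81 + 121 + 16
= 218


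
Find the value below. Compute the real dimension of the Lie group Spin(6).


Spin(n) double-covers SO(n); both have Lie algebra so(n) of dimension n(n-1)/2.
n = 6
n(n-1) = 6 * 5 = 30
dim Spin(6) = 30/2 = 15


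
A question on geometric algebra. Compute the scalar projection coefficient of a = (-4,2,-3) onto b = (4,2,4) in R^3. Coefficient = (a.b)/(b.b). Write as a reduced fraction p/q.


Projection coefficient = (a . b) / (b . b)
a . b = (-4)*4 + 2*2 + (-3)*4
= -16 + 4 + (-12) = -24
b . b = 4^2 + 2^2 + 4^2
= 16 + 4 + 16 = 36
Coefficient = -24/36
In lowest terms: -2/3


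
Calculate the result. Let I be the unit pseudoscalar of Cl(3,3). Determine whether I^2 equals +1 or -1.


The pseudoscalar I = e1...e_n (product of all n generators) of Cl(p,q) satisfies I^2 = (-1)^(q + n(n-1)/2).
p = 3, q = 3, n = p + q = 6
n(n-1)/2 = 6 * 5 / 2 = 15
Exponent = q + n(n-1)/2 = 3 + 15 = 18
I^2 = (-1)^18 = +1


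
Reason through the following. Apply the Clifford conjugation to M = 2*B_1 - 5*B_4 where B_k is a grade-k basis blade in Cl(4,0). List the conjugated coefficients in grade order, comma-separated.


Clifford conjugate sign for grade k: (-1)^(k(k+1)/2)
Grade 1: (-1)^(1*2/2) = (-1)^1 = -1, coeff 2 -> -2
Grade 4: (-1)^(4*5/2) = (-1)^10 = 1, coeff -5 -> -5
Conjugated coefficients: -2, -5


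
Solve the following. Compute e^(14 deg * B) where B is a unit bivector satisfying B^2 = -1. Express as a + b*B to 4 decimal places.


For a unit bivector B with B^2 = -1, the exponential series gives
e^(theta*B) = cos(theta) + sin(theta)*B (the GA analogue of Euler's formula).
theta = 14 degrees = 0.244346 rad
cos(14 deg) = 0.9703
sin(14 deg) = 0.2419
exp(theta*B) = 0.9703 + 0.2419*B


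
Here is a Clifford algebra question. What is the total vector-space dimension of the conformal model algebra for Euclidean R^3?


The conformal model of R^3 uses Cl(4,1): the 3 Euclidean generators plus two extra orthogonal generators e+ (e+^2 = +1) and e- (e-^2 = -1), from which the null vectors e0, einf are built.
Number of generators m = 3 + 2 = 5.
dim Cl(p,q) = 2^m = 2^5 = 32


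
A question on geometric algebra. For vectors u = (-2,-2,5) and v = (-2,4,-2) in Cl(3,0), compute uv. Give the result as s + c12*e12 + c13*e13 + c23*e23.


In Cl(3,0): e_i^2 = 1, e_ie_j = -e_je_i for i != j.
Scalar part = u . v = (-2)*(-2) + (-2)*4 + 5*(-2)
= 4 + (-8) + (-10) = -14
e12 coeff = (-2)*4 - (-2)*(-2) = -8 - 4 = -12
e13 coeff = (-2)*(-2) - 5*(-2) = 4 - (-10) = 14
e23 coeff = (-2)*(-2) - 5*4 = 4 - 20 = -16
uv = -14 - 12*e12 + 14*e13 - 16*e23


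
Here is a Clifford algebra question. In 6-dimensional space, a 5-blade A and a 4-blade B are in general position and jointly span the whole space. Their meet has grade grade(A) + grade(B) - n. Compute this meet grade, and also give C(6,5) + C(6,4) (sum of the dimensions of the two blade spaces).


Meet grade = grade(A) + grade(B) - n
= 5 + 4 - 6 = 3
C(6,5) = 6
C(6,4) = 15
dim_A + dim_B = 6 + 15 = 21


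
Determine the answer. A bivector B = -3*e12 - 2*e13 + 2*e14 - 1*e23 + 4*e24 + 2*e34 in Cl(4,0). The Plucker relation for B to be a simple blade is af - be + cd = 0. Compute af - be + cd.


Plucker relation: af - be + cd
a*f = (-3)*2 = -6
b*e = (-2)*4 = -8
c*d = 2*(-1) = -2
af - be + cd = -6 - (-8) + (-2)
= 0


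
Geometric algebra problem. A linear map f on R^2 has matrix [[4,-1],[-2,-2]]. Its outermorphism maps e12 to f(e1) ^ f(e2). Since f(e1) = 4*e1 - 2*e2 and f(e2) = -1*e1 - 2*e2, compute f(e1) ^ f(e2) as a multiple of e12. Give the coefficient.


The outermorphism of a linear map f sends e1^e2 to f(e1)^f(e2).
f(e1) = 4*e1 - 2*e2
f(e2) = -1*e1 - 2*e2
f(e1) ^ f(e2) = (4*e1 - 2*e2) ^ (-1*e1 - 2*e2)
= 4*(-2)*e12 + (-2)*(-1)*e21
= (-8 - 2)*e12
= -10*e12
Coefficient = -10


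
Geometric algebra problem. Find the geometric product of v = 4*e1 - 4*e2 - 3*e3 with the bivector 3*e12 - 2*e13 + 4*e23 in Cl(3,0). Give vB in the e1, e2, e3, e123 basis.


vB has grade-1 (vector) and grade-3 (trivector) parts: vB = (v _| B) + (v ^ B).
Vector part <vB>_1:
  e1: -v2*b12 - v3*b13 = -(-4)*(3) - (-3)*(-2) = 6
  e2: v1*b12 - v3*b23 = (4)*(3) - (-3)*(4) = 24
  e3: v1*b13 + v2*b23 = (4)*(-2) + (-4)*(4) = -24
Trivector part <vB>_3:
  e123: v1*b23 - v2*b13 + v3*b12 = (4)*(4) - (-4)*(-2) + (-3)*(3) = -1
vB = 6*e1 + 24*e2 - 24*e3 - 1*e123


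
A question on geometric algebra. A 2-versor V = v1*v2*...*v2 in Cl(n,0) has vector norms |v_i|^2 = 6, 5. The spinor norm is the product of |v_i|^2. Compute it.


Spinor norm N(V) = |v1|^2 * |v2|^2 * ... * |v2|^2
= 6 * 5
Running product: 6, 30
N(V) = 30


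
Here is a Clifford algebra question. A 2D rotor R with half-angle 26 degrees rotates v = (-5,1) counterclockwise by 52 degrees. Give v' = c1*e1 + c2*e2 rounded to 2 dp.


Rotor R = cos(26deg) - sin(26deg)*e12
Rotation angle theta = 2 * 26 = 52 degrees
v' = R*v*~R rotates v by theta.
cos(52deg) = 0.6157, sin(52deg) = 0.7880
v'_1 = -5*cos(52deg) - 1*sin(52deg)
= -5*0.6157 - 1*0.7880
= -3.87
v'_2 = -5*sin(52deg) + 1*cos(52deg)
= -5*0.7880 + 1*0.6157
= -3.32
v' = -3.87*e1 - 3.32*e2


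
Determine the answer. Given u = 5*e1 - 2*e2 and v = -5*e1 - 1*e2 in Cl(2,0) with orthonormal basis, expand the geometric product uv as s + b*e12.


Expand: (5*e1 - 2*e2)(-5*e1 - 1*e2)
= 5*(-5)*e1e1 + 5*(-1)*e1e2 + (-2)*(-5)*e2e1 + (-2)*(-1)*e2e2
Using e1^2 = e2^2 = 1, e2e1 = -e1e2:
Scalar part s = 5*(-5) + (-2)*(-1) = -25 + 2 = -23
Bivector part b = 5*(-1) - (-2)*(-5) = -5 - 10 = -15
uv = -23 - 15*e12


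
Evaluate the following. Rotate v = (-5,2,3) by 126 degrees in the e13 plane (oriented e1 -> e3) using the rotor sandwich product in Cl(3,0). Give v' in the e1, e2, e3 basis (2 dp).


Rotor R = cos(63deg) - sin(63deg)*e13
Rotation angle theta = 2 * 63 = 126 degrees in the e13 plane (e1 -> e3).
The component perpendicular to the plane (e2) is invariant: v'_2 = v2 = 2.00
cos(126deg) = -0.5878, sin(126deg) = 0.8090
v'_1 = v1*cos(theta) - v3*sin(theta) = -5*(-0.5878) - 3*0.8090 = 0.51
v'_3 = v1*sin(theta) + v3*cos(theta) = -5*0.8090 + 3*(-0.5878) = -5.81
v' = 0.51*e1 + 2.00*e2 - 5.81*e3


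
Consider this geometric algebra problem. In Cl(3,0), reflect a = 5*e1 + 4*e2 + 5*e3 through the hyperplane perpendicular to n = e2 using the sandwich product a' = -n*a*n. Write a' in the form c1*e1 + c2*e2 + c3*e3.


Reflection formula: a' = -n*a*n, with n = e2 (unit vector, n^2 = 1).
For reflection through hyperplane perp to e2:
The component along e2 flips sign, others stay.
a = (5, 4, 5)
a' = (5, -4, 5)
a' = 5*e1 - 4*e2 + 5*e3


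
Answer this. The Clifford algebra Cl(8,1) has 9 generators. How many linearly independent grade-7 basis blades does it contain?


Number of grade-k basis blades in Cl(p,q) with n = p + q is C(n, k).
n = 8 + 1 = 9
C(9, 7) = 9! / (7! * 2!)
= 362880 / (5040 * 2)
= 36


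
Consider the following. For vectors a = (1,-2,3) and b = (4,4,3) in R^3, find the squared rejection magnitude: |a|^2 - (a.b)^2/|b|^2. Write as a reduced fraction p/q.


|a|^2 = 1^2 + (-2)^2 + 3^2 = 14
|b|^2 = 4^2 + 4^2 + 3^2 = 41
a . b = 1*4 + (-2)*4 + 3*3 = 5
(a.b)^2 = 5^2 = 25
|rej|^2 = 14 - 25/41
= (574 - 25)/41
= 549/41
In lowest terms: 549/41


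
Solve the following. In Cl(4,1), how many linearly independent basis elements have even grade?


Even subalgebra dimension = 2^(n-1)
n = 4 + 1 = 5
2^(5 - 1) = 2^4 = 16
Verification: sum of C(5,k) for even k = 1 + 10 + 5 = 16
Result = 16


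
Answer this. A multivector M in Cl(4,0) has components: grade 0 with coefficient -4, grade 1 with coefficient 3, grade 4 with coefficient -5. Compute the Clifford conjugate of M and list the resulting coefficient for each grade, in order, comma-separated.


Clifford conjugate sign for grade k: (-1)^(k(k+1)/2)
Grade 0: (-1)^(0*1/2) = (-1)^0 = 1, coeff -4 -> -4
Grade 1: (-1)^(1*2/2) = (-1)^1 = -1, coeff 3 -> -3
Grade 4: (-1)^(4*5/2) = (-1)^10 = 1, coeff -5 -> -5
Conjugated coefficients: -4, -3, -5


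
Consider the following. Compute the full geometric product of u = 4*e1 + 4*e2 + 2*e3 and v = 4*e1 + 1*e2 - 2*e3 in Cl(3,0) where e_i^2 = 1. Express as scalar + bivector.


In Cl(3,0): e_i^2 = 1, e_ie_j = -e_je_i for i != j.
Scalar part = u . v = 4*4 + 4*1 + 2*(-2)
= 16 + 4 + (-4) = 16
e12 coeff = 4*1 - 4*4 = 4 - 16 = -12
e13 coeff = 4*(-2) - 2*4 = -8 - 8 = -16
e23 coeff = 4*(-2) - 2*1 = -8 - 2 = -10
uv = 16 - 12*e12 - 16*e13 - 10*e23


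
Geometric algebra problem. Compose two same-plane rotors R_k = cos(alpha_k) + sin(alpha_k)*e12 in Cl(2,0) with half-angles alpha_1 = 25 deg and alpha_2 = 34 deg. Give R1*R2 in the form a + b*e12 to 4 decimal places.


Same-plane rotors commute and their half-angles add:
R1*R2 = cos(a1 + a2) + sin(a1 + a2)*e12.
a1 + a2 = 25 + 34 = 59 deg
cos(59 deg) = 0.5150
sin(59 deg) = 0.8572
R1*R2 = 0.5150 + 0.8572*e12


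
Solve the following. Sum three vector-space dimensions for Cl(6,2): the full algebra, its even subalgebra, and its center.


n = 6 + 2 = 8
Total dim = 2^8 = 256
Even subalgebra dim = 2^7 = 128
n is even, so center dim = 1
Sum = 256 + 128 + 1 = 385


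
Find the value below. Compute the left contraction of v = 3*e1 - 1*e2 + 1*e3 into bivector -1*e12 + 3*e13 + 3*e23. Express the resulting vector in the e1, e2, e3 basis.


Left contraction v _| B = <vB>_1 (grade-1 part of the geometric product vB).
Using e1_|e12 = e2, e2_|e12 = -e1, e1_|e13 = e3, e3_|e13 = -e1, e2_|e23 = e3, e3_|e23 = -e2:
e1 coeff: -v2*b12 - v3*b13 = -(-1)*(-1) - (1)*(3) = -4
e2 coeff: v1*b12 - v3*b23 = (3)*(-1) - (1)*(3) = -6
e3 coeff: v1*b13 + v2*b23 = (3)*(3) + (-1)*(3) = 6
v _| B = -4*e1 - 6*e2 + 6*e3


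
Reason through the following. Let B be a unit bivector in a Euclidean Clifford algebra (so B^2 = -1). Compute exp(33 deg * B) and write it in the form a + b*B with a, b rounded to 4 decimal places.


For a unit bivector B with B^2 = -1, the exponential series gives
e^(theta*B) = cos(theta) + sin(theta)*B (the GA analogue of Euler's formula).
theta = 33 degrees = 0.575959 rad
cos(33 deg) = 0.8387
sin(33 deg) = 0.5446
exp(theta*B) = 0.8387 + 0.5446*B


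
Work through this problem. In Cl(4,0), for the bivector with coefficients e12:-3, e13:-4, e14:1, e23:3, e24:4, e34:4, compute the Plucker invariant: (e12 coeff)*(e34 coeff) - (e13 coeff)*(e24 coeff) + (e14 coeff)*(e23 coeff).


Plucker relation: af - be + cd
a*f = (-3)*4 = -12
b*e = (-4)*4 = -16
c*d = 1*3 = 3
af - be + cd = -12 - (-16) + 3
= 7


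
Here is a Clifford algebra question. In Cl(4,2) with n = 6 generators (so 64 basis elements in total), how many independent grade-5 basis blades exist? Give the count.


Number of grade-k basis blades in Cl(p,q) with n = p + q is C(n, k).
n = 4 + 2 = 6
C(6, 5) = 6! / (5! * 1!)
= 720 / (120 * 1)
= 6


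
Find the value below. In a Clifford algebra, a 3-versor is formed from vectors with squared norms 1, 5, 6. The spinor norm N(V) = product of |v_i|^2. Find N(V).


Spinor norm N(V) = |v1|^2 * |v2|^2 * ... * |v3|^2
= 1 * 5 * 6
Running product: 1, 5, 30
N(V) = 30


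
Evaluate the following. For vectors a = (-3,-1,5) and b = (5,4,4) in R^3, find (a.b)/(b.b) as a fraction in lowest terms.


Projection coefficient = (a . b) / (b . b)
a . b = (-3)*5 + (-1)*4 + 5*4
= -15 + (-4) + 20 = 1
b . b = 5^2 + 4^2 + 4^2
= 25 + 16 + 16 = 57
Coefficient = 1/57
In lowest terms: 1/57


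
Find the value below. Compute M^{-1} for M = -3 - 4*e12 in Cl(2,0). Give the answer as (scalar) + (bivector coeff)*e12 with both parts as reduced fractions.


M = -3 - 4*e12, where e12^2 = -1.
Since M commutes with its reverse ~M = a - b*e12, M * ~M = a^2 - b^2*e12^2 = a^2 + b^2.
So M^{-1} = ~M / (a^2 + b^2) = (a - b*e12)/(a^2 + b^2).
a^2 + b^2 = 9 + 16 = 25
Scalar part = -3/25 = -3/25
Bivector coeff = 4/25 = 4/25
M^{-1} = -3/25 + 4/25*e12


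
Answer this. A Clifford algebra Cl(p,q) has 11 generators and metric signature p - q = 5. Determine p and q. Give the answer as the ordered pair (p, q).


We need p + q = 11 and p - q = 5.
Adding: 2p = 11 + 5 = 16, so p = 8.
Then q = 11 - 8 = 3.
(p, q) = (8, 3)


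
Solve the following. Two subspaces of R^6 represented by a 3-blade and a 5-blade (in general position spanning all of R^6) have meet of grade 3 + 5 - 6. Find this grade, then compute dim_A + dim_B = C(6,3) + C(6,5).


Meet grade = grade(A) + grade(B) - n
= 3 + 5 - 6 = 2
C(6,3) = 20
C(6,5) = 6
dim_A + dim_B = 20 + 6 = 26


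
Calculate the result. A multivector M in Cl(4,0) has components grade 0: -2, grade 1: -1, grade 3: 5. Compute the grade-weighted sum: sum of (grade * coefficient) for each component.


Grade-weighted sum = sum of grade_k * coefficient_k
0*(-2) = 0
1*(-1) = -1
3*5 = 15
Total = 0 + (-1) + 15 = 14


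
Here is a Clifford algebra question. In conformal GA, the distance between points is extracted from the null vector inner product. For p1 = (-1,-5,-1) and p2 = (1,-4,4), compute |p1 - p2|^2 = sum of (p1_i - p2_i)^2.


p1 - p2 = (-2, -1, -5)
|p1 - p2|^2 = (-2)^2 + (-1)^2 + (-5)^2
= 4 + 1 + 25
= 30


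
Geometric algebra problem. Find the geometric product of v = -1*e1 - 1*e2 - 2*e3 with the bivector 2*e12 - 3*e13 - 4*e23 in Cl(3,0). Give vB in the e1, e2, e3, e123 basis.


vB has grade-1 (vector) and grade-3 (trivector) parts: vB = (v _| B) + (v ^ B).
Vector part <vB>_1:
  e1: -v2*b12 - v3*b13 = -(-1)*(2) - (-2)*(-3) = -4
  e2: v1*b12 - v3*b23 = (-1)*(2) - (-2)*(-4) = -10
  e3: v1*b13 + v2*b23 = (-1)*(-3) + (-1)*(-4) = 7
Trivector part <vB>_3:
  e123: v1*b23 - v2*b13 + v3*b12 = (-1)*(-4) - (-1)*(-3) + (-2)*(2) = -3
vB = -4*e1 - 10*e2 + 7*e3 - 3*e123


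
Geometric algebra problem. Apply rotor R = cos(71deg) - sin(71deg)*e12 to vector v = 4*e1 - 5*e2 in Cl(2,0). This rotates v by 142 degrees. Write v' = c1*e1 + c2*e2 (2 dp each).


Rotor R = cos(71deg) - sin(71deg)*e12
Rotation angle theta = 2 * 71 = 142 degrees
v' = R*v*~R rotates v by theta.
cos(142deg) = -0.7880, sin(142deg) = 0.6157
v'_1 = 4*cos(142deg) - (-5)*sin(142deg)
= 4*(-0.7880) - (-5)*0.6157
= -0.07
v'_2 = 4*sin(142deg) + (-5)*cos(142deg)
= 4*0.6157 + (-5)*(-0.7880)
= 6.40
v' = -0.07*e1 + 6.40*e2


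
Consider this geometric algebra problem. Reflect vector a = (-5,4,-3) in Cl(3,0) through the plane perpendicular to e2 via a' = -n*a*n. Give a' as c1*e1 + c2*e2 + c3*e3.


Reflection formula: a' = -n*a*n, with n = e2 (unit vector, n^2 = 1).
For reflection through hyperplane perp to e2:
The component along e2 flips sign, others stay.
a = (-5, 4, -3)
a' = (-5, -4, -3)
a' = -5*e1 - 4*e2 - 3*e3


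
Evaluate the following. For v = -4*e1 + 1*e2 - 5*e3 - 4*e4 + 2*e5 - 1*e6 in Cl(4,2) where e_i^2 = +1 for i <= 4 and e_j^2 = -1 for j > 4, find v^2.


v^2 = sum of c_i^2 * e_i^2
Positive signature terms (e_i^2 = +1): (-4)^2 + 1^2 + (-5)^2 + (-4)^2 = 58
Negative signature terms (e_j^2 = -1): 2^2 + (-1)^2 = 5
v^2 = 58 - 5 = 53


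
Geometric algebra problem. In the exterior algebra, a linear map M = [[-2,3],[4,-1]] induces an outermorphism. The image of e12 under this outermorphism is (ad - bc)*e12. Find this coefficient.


The outermorphism of a linear map f sends e1^e2 to f(e1)^f(e2).
f(e1) = -2*e1 + 4*e2
f(e2) = 3*e1 - 1*e2
f(e1) ^ f(e2) = (-2*e1 + 4*e2) ^ (3*e1 - 1*e2)
= (-2)*(-1)*e12 + 4*3*e21
= (2 - 12)*e12
= -10*e12
Coefficient = -10


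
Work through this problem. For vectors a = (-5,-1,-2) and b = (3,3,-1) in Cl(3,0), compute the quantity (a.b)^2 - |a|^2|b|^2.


a . b = (-5)*3 + (-1)*3 + (-2)*(-1)
= -15 + (-3) + 2 = -16
|a|^2 = (-5)^2 + (-1)^2 + (-2)^2 = 30
|b|^2 = 3^2 + 3^2 + (-1)^2 = 19
(a.b)^2 = (-16)^2 = 256
|a|^2 * |b|^2 = 30 * 19 = 570
Result = 256 - 570 = -314


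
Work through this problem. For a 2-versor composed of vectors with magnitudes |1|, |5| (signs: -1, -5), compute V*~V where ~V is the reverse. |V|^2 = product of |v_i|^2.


Each vector v_i has |v_i|^2 = s_i^2
Squared scales: (-1)^2 = 1, (-5)^2 = 25
|V|^2 = 1 * 25
= 25


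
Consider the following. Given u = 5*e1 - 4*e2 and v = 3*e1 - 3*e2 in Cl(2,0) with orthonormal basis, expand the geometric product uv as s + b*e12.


Expand: (5*e1 - 4*e2)(3*e1 - 3*e2)
= 5*3*e1e1 + 5*(-3)*e1e2 + (-4)*3*e2e1 + (-4)*(-3)*e2e2
Using e1^2 = e2^2 = 1, e2e1 = -e1e2:
Scalar part s = 5*3 + (-4)*(-3) = 15 + 12 = 27
Bivector part b = 5*(-3) - (-4)*3 = -15 - (-12) = -3
uv = 27 - 3*e12


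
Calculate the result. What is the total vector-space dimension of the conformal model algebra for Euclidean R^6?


The conformal model of R^6 uses Cl(7,1): the 6 Euclidean generators plus two extra orthogonal generators e+ (e+^2 = +1) and e- (e-^2 = -1), from which the null vectors e0, einf are built.
Number of generators m = 6 + 2 = 8.
dim Cl(p,q) = 2^m = 2^8 = 256


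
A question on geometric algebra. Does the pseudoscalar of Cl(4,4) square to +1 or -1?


The pseudoscalar I = e1...e_n (product of all n generators) of Cl(p,q) satisfies I^2 = (-1)^(q + n(n-1)/2).
p = 4, q = 4, n = p + q = 8
n(n-1)/2 = 8 * 7 / 2 = 28
Exponent = q + n(n-1)/2 = 4 + 28 = 32
I^2 = (-1)^32 = +1


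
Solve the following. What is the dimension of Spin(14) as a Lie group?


Spin(n) double-covers SO(n); both have Lie algebra so(n) of dimension n(n-1)/2.
n = 14
n(n-1) = 14 * 13 = 182
dim Spin(14) = 182/2 = 91


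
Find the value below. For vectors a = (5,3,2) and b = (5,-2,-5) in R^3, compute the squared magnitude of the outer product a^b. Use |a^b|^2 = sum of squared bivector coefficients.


a wedge b = (a1*b2 - a2*b1)*e12 + (a1*b3 - a3*b1)*e13 + (a2*b3 - a3*b2)*e23
e12 coeff: 5*(-2) - 3*5 = -10 - 15 = -25
e13 coeff: 5*(-5) - 2*5 = -25 - 10 = -35
e23 coeff: 3*(-5) - 2*(-2) = -15 - (-4) = -11
|a wedge b|^2 = (-25)^2 + (-35)^2 + (-11)^2
= 625 + 1225 + 121
= 1971


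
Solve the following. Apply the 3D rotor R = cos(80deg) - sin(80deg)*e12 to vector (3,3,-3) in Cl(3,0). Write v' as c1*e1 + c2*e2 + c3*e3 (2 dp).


Rotor R = cos(80deg) - sin(80deg)*e12
Rotation angle theta = 2 * 80 = 160 degrees in the e12 plane (e1 -> e2).
The component perpendicular to the plane (e3) is invariant: v'_3 = v3 = -3.00
cos(160deg) = -0.9397, sin(160deg) = 0.3420
v'_1 = v1*cos(theta) - v2*sin(theta) = 3*(-0.9397) - 3*0.3420 = -3.85
v'_2 = v1*sin(theta) + v2*cos(theta) = 3*0.3420 + 3*(-0.9397) = -1.79
v' = -3.85*e1 - 1.79*e2 - 3.00*e3


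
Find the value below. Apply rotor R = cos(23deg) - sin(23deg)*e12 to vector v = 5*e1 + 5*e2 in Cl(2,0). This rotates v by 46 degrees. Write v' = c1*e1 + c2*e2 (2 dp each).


Rotor R = cos(23deg) - sin(23deg)*e12
Rotation angle theta = 2 * 23 = 46 degrees
v' = R*v*~R rotates v by theta.
cos(46deg) = 0.6947, sin(46deg) = 0.7193
v'_1 = 5*cos(46deg) - 5*sin(46deg)
= 5*0.6947 - 5*0.7193
= -0.12
v'_2 = 5*sin(46deg) + 5*cos(46deg)
= 5*0.7193 + 5*0.6947
= 7.07
v' = -0.12*e1 + 7.07*e2


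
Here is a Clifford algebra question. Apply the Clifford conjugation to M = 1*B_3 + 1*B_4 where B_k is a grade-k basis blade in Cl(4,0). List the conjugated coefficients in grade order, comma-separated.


Clifford conjugate sign for grade k: (-1)^(k(k+1)/2)
Grade 3: (-1)^(3*4/2) = (-1)^6 = 1, coeff 1 -> 1
Grade 4: (-1)^(4*5/2) = (-1)^10 = 1, coeff 1 -> 1
Conjugated coefficients: 1, 1


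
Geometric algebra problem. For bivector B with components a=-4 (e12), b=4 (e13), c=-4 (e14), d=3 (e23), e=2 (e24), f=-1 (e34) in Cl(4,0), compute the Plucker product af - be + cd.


Plucker relation: af - be + cd
a*f = (-4)*(-1) = 4
b*e = 4*2 = 8
c*d = (-4)*3 = -12
af - be + cd = 4 - 8 + (-12)
= -16


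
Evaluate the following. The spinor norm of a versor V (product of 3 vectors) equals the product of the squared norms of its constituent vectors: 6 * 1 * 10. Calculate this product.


Spinor norm N(V) = |v1|^2 * |v2|^2 * ... * |v3|^2
= 6 * 1 * 10
Running product: 6, 6, 60
N(V) = 60


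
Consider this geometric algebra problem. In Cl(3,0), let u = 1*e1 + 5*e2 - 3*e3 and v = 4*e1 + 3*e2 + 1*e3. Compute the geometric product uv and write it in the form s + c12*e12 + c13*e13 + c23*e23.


In Cl(3,0): e_i^2 = 1, e_ie_j = -e_je_i for i != j.
Scalar part = u . v = 1*4 + 5*3 + (-3)*1
= 4 + 15 + (-3) = 16
e12 coeff = 1*3 - 5*4 = 3 - 20 = -17
e13 coeff = 1*1 - (-3)*4 = 1 - (-12) = 13
e23 coeff = 5*1 - (-3)*3 = 5 - (-9) = 14
uv = 16 - 17*e12 + 13*e13 + 14*e23


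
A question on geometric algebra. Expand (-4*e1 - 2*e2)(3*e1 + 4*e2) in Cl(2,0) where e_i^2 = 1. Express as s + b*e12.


Expand: (-4*e1 - 2*e2)(3*e1 + 4*e2)
= (-4)*3*e1e1 + (-4)*4*e1e2 + (-2)*3*e2e1 + (-2)*4*e2e2
Using e1^2 = e2^2 = 1, e2e1 = -e1e2:
Scalar part s = (-4)*3 + (-2)*4 = -12 + (-8) = -20
Bivector part b = (-4)*4 - (-2)*3 = -16 - (-6) = -10
uv = -20 - 10*e12


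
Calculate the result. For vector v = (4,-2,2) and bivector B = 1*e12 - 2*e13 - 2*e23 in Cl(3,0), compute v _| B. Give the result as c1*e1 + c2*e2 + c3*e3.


Left contraction v _| B = <vB>_1 (grade-1 part of the geometric product vB).
Using e1_|e12 = e2, e2_|e12 = -e1, e1_|e13 = e3, e3_|e13 = -e1, e2_|e23 = e3, e3_|e23 = -e2:
e1 coeff: -v2*b12 - v3*b13 = -(-2)*(1) - (2)*(-2) = 6
e2 coeff: v1*b12 - v3*b23 = (4)*(1) - (2)*(-2) = 8
e3 coeff: v1*b13 + v2*b23 = (4)*(-2) + (-2)*(-2) = -4
v _| B = 6*e1 + 8*e2 - 4*e3


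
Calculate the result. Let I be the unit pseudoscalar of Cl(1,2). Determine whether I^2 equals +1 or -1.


The pseudoscalar I = e1...e_n (product of all n generators) of Cl(p,q) satisfies I^2 = (-1)^(q + n(n-1)/2).
p = 1, q = 2, n = p + q = 3
n(n-1)/2 = 3 * 2 / 2 = 3
Exponent = q + n(n-1)/2 = 2 + 3 = 5
I^2 = (-1)^5 = -1


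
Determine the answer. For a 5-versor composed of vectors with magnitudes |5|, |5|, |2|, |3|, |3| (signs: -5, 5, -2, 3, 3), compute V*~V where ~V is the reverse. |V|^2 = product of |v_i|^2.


Each vector v_i has |v_i|^2 = s_i^2
Squared scales: (-5)^2 = 25, 5^2 = 25, (-2)^2 = 4, 3^2 = 9, 3^2 = 9
|V|^2 = 25 * 25 * 4 * 9 * 9
= 202500


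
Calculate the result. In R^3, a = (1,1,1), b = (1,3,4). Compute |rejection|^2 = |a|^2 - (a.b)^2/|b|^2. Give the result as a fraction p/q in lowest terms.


|a|^2 = 1^2 + 1^2 + 1^2 = 3
|b|^2 = 1^2 + 3^2 + 4^2 = 26
a . b = 1*1 + 1*3 + 1*4 = 8
(a.b)^2 = 8^2 = 64
|rej|^2 = 3 - 64/26
= (78 - 64)/26
= 14/26
In lowest terms: 7/13


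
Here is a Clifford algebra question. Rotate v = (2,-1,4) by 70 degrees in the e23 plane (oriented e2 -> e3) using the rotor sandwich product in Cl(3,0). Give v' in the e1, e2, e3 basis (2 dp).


Rotor R = cos(35deg) - sin(35deg)*e23
Rotation angle theta = 2 * 35 = 70 degrees in the e23 plane (e2 -> e3).
The component perpendicular to the plane (e1) is invariant: v'_1 = v1 = 2.00
cos(70deg) = 0.3420, sin(70deg) = 0.9397
v'_2 = v2*cos(theta) - v3*sin(theta) = -1*0.3420 - 4*0.9397 = -4.10
v'_3 = v2*sin(theta) + v3*cos(theta) = -1*0.9397 + 4*0.3420 = 0.43
v' = 2.00*e1 - 4.10*e2 + 0.43*e3


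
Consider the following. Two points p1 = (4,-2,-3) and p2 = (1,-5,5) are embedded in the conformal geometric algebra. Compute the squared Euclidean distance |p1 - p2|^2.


p1 - p2 = (3, 3, -8)
|p1 - p2|^2 = 3^2 + 3^2 + (-8)^2
= 9 + 9 + 64
= 82


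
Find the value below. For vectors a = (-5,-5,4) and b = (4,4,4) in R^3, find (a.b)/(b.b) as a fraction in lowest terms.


Projection coefficient = (a . b) / (b . b)
a . b = (-5)*4 + (-5)*4 + 4*4
= -20 + (-20) + 16 = -24
b . b = 4^2 + 4^2 + 4^2
= 16 + 16 + 16 = 48
Coefficient = -24/48
In lowest terms: -1/2


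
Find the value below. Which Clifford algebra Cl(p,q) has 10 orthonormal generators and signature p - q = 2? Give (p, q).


We need p + q = 10 and p - q = 2.
Adding: 2p = 10 + 2 = 12, so p = 6.
Then q = 10 - 6 = 4.
(p, q) = (6, 4)


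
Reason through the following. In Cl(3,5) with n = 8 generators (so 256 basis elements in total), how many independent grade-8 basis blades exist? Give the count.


Number of grade-k basis blades in Cl(p,q) with n = p + q is C(n, k).
n = 3 + 5 = 8
C(8, 8) = 8! / (8! * 0!)
= 40320 / (40320 * 1)
= 1


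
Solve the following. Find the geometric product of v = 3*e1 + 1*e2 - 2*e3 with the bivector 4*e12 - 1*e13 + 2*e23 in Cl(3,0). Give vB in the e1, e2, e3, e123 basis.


vB has grade-1 (vector) and grade-3 (trivector) parts: vB = (v _| B) + (v ^ B).
Vector part <vB>_1:
  e1: -v2*b12 - v3*b13 = -(1)*(4) - (-2)*(-1) = -6
  e2: v1*b12 - v3*b23 = (3)*(4) - (-2)*(2) = 16
  e3: v1*b13 + v2*b23 = (3)*(-1) + (1)*(2) = -1
Trivector part <vB>_3:
  e123: v1*b23 - v2*b13 + v3*b12 = (3)*(2) - (1)*(-1) + (-2)*(4) = -1
vB = -6*e1 + 16*e2 - 1*e3 - 1*e123


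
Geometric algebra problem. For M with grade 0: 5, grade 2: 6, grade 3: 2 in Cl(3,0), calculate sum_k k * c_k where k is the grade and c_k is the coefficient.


Grade-weighted sum = sum of grade_k * coefficient_k
0*5 = 0
2*6 = 12
3*2 = 6
Total = 0 + 12 + 6 = 18


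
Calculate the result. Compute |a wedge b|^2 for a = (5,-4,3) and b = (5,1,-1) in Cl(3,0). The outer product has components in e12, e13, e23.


a wedge b = (a1*b2 - a2*b1)*e12 + (a1*b3 - a3*b1)*e13 + (a2*b3 - a3*b2)*e23
e12 coeff: 5*1 - (-4)*5 = 5 - (-20) = 25
e13 coeff: 5*(-1) - 3*5 = -5 - 15 = -20
e23 coeff: (-4)*(-1) - 3*1 = 4 - 3 = 1
|a wedge b|^2 = 25^2 + (-20)^2 + 1^2
= 625 + 400 + 1
= 1026


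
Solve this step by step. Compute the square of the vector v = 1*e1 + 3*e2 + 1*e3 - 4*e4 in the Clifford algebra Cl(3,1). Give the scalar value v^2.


v^2 = sum of c_i^2 * e_i^2
Positive signature terms (e_i^2 = +1): 1^2 + 3^2 + 1^2 = 11
Negative signature terms (e_j^2 = -1): (-4)^2 = 16
v^2 = 11 - 16 = -5


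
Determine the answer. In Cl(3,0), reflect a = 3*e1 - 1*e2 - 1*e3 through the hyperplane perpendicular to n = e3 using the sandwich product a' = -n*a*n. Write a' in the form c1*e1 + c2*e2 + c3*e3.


Reflection formula: a' = -n*a*n, with n = e3 (unit vector, n^2 = 1).
For reflection through hyperplane perp to e3:
The component along e3 flips sign, others stay.
a = (3, -1, -1)
a' = (3, -1, 1)
a' = 3*e1 - 1*e2 + 1*e3


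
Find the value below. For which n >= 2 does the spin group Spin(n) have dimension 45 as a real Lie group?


dim Spin(n) = dim so(n) = n(n-1)/2.
Solve n(n-1)/2 = 45, i.e. n^2 - n - 90 = 0.
Discriminant = 1 + 8*45 = 361
n = (1 + sqrt(361))/2 = (1 + 19)/2 = 10


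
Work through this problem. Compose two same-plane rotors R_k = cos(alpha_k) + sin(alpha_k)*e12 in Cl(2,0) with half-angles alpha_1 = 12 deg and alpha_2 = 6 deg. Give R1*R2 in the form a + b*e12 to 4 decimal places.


Same-plane rotors commute and their half-angles add:
R1*R2 = cos(a1 + a2) + sin(a1 + a2)*e12.
a1 + a2 = 12 + 6 = 18 deg
cos(18 deg) = 0.9511
sin(18 deg) = 0.3090
R1*R2 = 0.9511 + 0.3090*e12


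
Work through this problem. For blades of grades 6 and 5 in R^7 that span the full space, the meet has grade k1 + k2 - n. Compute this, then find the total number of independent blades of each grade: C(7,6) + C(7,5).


Meet grade = grade(A) + grade(B) - n
= 6 + 5 - 7 = 4
C(7,6) = 7
C(7,5) = 21
dim_A + dim_B = 7 + 21 = 28


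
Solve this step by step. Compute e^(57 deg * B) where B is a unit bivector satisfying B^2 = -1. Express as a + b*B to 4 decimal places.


For a unit bivector B with B^2 = -1, the exponential series gives
e^(theta*B) = cos(theta) + sin(theta)*B (the GA analogue of Euler's formula).
theta = 57 degrees = 0.994838 rad
cos(57 deg) = 0.5446
sin(57 deg) = 0.8387
exp(theta*B) = 0.5446 + 0.8387*B


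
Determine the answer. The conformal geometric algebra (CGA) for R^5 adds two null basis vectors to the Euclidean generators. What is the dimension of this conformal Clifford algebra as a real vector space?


The conformal model of R^5 uses Cl(6,1): the 5 Euclidean generators plus two extra orthogonal generators e+ (e+^2 = +1) and e- (e-^2 = -1), from which the null vectors e0, einf are built.
Number of generators m = 5 + 2 = 7.
dim Cl(p,q) = 2^m = 2^7 = 128


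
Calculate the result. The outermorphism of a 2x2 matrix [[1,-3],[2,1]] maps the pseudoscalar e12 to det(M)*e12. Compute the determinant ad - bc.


The outermorphism of a linear map f sends e1^e2 to f(e1)^f(e2).
f(e1) = 1*e1 + 2*e2
f(e2) = -3*e1 + 1*e2
f(e1) ^ f(e2) = (1*e1 + 2*e2) ^ (-3*e1 + 1*e2)
= 1*1*e12 + 2*(-3)*e21
= (1 - (-6))*e12
= 7*e12
Coefficient = 7


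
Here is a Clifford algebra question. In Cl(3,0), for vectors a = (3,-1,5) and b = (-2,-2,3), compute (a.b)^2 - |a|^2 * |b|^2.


a . b = 3*(-2) + (-1)*(-2) + 5*3
= -6 + 2 + 15 = 11
|a|^2 = 3^2 + (-1)^2 + 5^2 = 35
|b|^2 = (-2)^2 + (-2)^2 + 3^2 = 17
(a.b)^2 = 11^2 = 121
|a|^2 * |b|^2 = 35 * 17 = 595
Result = 121 - 595 = -474


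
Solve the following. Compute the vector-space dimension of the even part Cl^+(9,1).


Even subalgebra dimension = 2^(n-1)
n = 9 + 1 = 10
2^(10 - 1) = 2^9 = 512
Verification: sum of C(10,k) for even k = 1 + 45 + 210 + 210 + 45 + 1 = 512
Result = 512


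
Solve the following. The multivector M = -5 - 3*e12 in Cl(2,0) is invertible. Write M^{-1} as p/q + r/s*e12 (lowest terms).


M = -5 - 3*e12, where e12^2 = -1.
Since M commutes with its reverse ~M = a - b*e12, M * ~M = a^2 - b^2*e12^2 = a^2 + b^2.
So M^{-1} = ~M / (a^2 + b^2) = (a - b*e12)/(a^2 + b^2).
a^2 + b^2 = 25 + 9 = 34
Scalar part = -5/34 = -5/34
Bivector coeff = 3/34 = 3/34
M^{-1} = -5/34 + 3/34*e12


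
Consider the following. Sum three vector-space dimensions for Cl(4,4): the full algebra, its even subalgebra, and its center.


n = 4 + 4 = 8
Total dim = 2^8 = 256
Even subalgebra dim = 2^7 = 128
n is even, so center dim = 1
Sum = 256 + 128 + 1 = 385


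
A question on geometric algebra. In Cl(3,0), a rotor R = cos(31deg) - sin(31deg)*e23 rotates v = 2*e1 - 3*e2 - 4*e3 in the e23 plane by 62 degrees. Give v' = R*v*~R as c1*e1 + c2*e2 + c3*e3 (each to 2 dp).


Rotor R = cos(31deg) - sin(31deg)*e23
Rotation angle theta = 2 * 31 = 62 degrees in the e23 plane (e2 -> e3).
The component perpendicular to the plane (e1) is invariant: v'_1 = v1 = 2.00
cos(62deg) = 0.4695, sin(62deg) = 0.8829
v'_2 = v2*cos(theta) - v3*sin(theta) = -3*0.4695 - (-4)*0.8829 = 2.12
v'_3 = v2*sin(theta) + v3*cos(theta) = -3*0.8829 + (-4)*0.4695 = -4.53
v' = 2.00*e1 + 2.12*e2 - 4.53*e3


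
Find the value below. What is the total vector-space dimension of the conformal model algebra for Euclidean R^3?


The conformal model of R^3 uses Cl(4,1): the 3 Euclidean generators plus two extra orthogonal generators e+ (e+^2 = +1) and e- (e-^2 = -1), from which the null vectors e0, einf are built.
Number of generators m = 3 + 2 = 5.
dim Cl(p,q) = 2^m = 2^5 = 32


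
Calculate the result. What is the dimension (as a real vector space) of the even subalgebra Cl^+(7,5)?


Even subalgebra dimension = 2^(n-1)
n = 7 + 5 = 12
2^(12 - 1) = 2^11 = 2048
Verification: sum of C(12,k) for even k = 1 + 66 + 495 + 924 + 495 + 66 + 1 = 2048
Result = 2048


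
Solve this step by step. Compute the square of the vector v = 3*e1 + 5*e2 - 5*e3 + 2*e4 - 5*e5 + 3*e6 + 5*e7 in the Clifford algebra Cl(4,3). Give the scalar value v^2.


v^2 = sum of c_i^2 * e_i^2
Positive signature terms (e_i^2 = +1): 3^2 + 5^2 + (-5)^2 + 2^2 = 63
Negative signature terms (e_j^2 = -1): (-5)^2 + 3^2 + 5^2 = 59
v^2 = 63 - 59 = 4


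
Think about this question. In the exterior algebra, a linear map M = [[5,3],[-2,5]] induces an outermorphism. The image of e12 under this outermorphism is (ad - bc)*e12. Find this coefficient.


The outermorphism of a linear map f sends e1^e2 to f(e1)^f(e2).
f(e1) = 5*e1 - 2*e2
f(e2) = 3*e1 + 5*e2
f(e1) ^ f(e2) = (5*e1 - 2*e2) ^ (3*e1 + 5*e2)
= 5*5*e12 + (-2)*3*e21
= (25 - (-6))*e12
= 31*e12
Coefficient = 31


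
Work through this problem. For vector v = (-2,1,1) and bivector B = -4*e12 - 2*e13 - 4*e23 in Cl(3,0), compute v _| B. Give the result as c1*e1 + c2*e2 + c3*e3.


Left contraction v _| B = <vB>_1 (grade-1 part of the geometric product vB).
Using e1_|e12 = e2, e2_|e12 = -e1, e1_|e13 = e3, e3_|e13 = -e1, e2_|e23 = e3, e3_|e23 = -e2:
e1 coeff: -v2*b12 - v3*b13 = -(1)*(-4) - (1)*(-2) = 6
e2 coeff: v1*b12 - v3*b23 = (-2)*(-4) - (1)*(-4) = 12
e3 coeff: v1*b13 + v2*b23 = (-2)*(-2) + (1)*(-4) = 0
v _| B = 6*e1 + 12*e2 + 0*e3


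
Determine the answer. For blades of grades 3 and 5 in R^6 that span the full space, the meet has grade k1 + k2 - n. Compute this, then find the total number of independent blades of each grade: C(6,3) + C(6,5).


Meet grade = grade(A) + grade(B) - n
= 3 + 5 - 6 = 2
C(6,3) = 20
C(6,5) = 6
dim_A + dim_B = 20 + 6 = 26


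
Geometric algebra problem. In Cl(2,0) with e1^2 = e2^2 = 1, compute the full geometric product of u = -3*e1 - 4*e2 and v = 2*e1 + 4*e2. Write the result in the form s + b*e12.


Expand: (-3*e1 - 4*e2)(2*e1 + 4*e2)
= (-3)*2*e1e1 + (-3)*4*e1e2 + (-4)*2*e2e1 + (-4)*4*e2e2
Using e1^2 = e2^2 = 1, e2e1 = -e1e2:
Scalar part s = (-3)*2 + (-4)*4 = -6 + (-16) = -22
Bivector part b = (-3)*4 - (-4)*2 = -12 - (-8) = -4
uv = -22 - 4*e12


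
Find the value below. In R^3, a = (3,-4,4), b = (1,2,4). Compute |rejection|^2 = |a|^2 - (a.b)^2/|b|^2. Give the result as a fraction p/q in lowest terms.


|a|^2 = 3^2 + (-4)^2 + 4^2 = 41
|b|^2 = 1^2 + 2^2 + 4^2 = 21
a . b = 3*1 + (-4)*2 + 4*4 = 11
(a.b)^2 = 11^2 = 121
|rej|^2 = 41 - 121/21
= (861 - 121)/21
= 740/21
In lowest terms: 740/21


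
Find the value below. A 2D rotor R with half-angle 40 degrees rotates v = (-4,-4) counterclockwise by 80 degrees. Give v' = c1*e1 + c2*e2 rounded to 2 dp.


Rotor R = cos(40deg) - sin(40deg)*e12
Rotation angle theta = 2 * 40 = 80 degrees
v' = R*v*~R rotates v by theta.
cos(80deg) = 0.1736, sin(80deg) = 0.9848
v'_1 = -4*cos(80deg) - (-4)*sin(80deg)
= -4*0.1736 - (-4)*0.9848
= 3.24
v'_2 = -4*sin(80deg) + (-4)*cos(80deg)
= -4*0.9848 + (-4)*0.1736
= -4.63
v' = 3.24*e1 - 4.63*e2


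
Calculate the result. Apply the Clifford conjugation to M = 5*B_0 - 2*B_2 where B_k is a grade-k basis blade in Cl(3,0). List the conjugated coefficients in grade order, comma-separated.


Clifford conjugate sign for grade k: (-1)^(k(k+1)/2)
Grade 0: (-1)^(0*1/2) = (-1)^0 = 1, coeff 5 -> 5
Grade 2: (-1)^(2*3/2) = (-1)^3 = -1, coeff -2 -> 2
Conjugated coefficients: 5, 2


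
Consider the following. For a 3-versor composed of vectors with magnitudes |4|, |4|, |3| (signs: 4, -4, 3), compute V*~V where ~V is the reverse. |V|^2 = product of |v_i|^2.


Each vector v_i has |v_i|^2 = s_i^2
Squared scales: 4^2 = 16, (-4)^2 = 16, 3^2 = 9
|V|^2 = 16 * 16 * 9
= 2304


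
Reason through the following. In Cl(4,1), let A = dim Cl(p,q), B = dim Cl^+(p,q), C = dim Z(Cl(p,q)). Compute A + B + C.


n = 4 + 1 = 5
Total dim = 2^5 = 32
Even subalgebra dim = 2^4 = 16
n is odd, so center dim = 2
Sum = 32 + 16 + 2 = 50


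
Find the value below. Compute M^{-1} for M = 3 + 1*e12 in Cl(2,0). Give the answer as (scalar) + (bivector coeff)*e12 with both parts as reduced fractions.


M = 3 + 1*e12, where e12^2 = -1.
Since M commutes with its reverse ~M = a - b*e12, M * ~M = a^2 - b^2*e12^2 = a^2 + b^2.
So M^{-1} = ~M / (a^2 + b^2) = (a - b*e12)/(a^2 + b^2).
a^2 + b^2 = 9 + 1 = 10
Scalar part = 3/10 = 3/10
Bivector coeff = -1/10 = -1/10
M^{-1} = 3/10 - 1/10*e12


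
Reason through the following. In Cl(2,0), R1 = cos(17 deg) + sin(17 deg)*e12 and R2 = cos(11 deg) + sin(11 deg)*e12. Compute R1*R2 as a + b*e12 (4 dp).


Same-plane rotors commute and their half-angles add:
R1*R2 = cos(a1 + a2) + sin(a1 + a2)*e12.
a1 + a2 = 17 + 11 = 28 deg
cos(28 deg) = 0.8829
sin(28 deg) = 0.4695
R1*R2 = 0.8829 + 0.4695*e12


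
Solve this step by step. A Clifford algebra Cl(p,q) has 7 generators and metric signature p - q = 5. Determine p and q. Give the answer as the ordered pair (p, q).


We need p + q = 7 and p - q = 5.
Adding: 2p = 7 + 5 = 12, so p = 6.
Then q = 7 - 6 = 1.
(p, q) = (6, 1)


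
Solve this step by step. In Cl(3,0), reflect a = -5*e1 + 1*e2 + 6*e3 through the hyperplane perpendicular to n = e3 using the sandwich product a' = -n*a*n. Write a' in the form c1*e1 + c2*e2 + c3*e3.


Reflection formula: a' = -n*a*n, with n = e3 (unit vector, n^2 = 1).
For reflection through hyperplane perp to e3:
The component along e3 flips sign, others stay.
a = (-5, 1, 6)
a' = (-5, 1, -6)
a' = -5*e1 + 1*e2 - 6*e3


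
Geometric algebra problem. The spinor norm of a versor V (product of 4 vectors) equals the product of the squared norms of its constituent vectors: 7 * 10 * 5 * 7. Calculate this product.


Spinor norm N(V) = |v1|^2 * |v2|^2 * ... * |v4|^2
= 7 * 10 * 5 * 7
Running product: 7, 70, 350, 2450
N(V) = 2450


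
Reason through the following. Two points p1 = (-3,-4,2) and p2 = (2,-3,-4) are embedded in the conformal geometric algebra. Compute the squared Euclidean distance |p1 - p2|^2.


p1 - p2 = (-5, -1, 6)
|p1 - p2|^2 = (-5)^2 + (-1)^2 + 6^2
= 25 + 1 + 36
= 62


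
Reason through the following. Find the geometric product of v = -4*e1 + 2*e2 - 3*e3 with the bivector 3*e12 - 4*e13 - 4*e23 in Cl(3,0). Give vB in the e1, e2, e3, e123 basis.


vB has grade-1 (vector) and grade-3 (trivector) parts: vB = (v _| B) + (v ^ B).
Vector part <vB>_1:
  e1: -v2*b12 - v3*b13 = -(2)*(3) - (-3)*(-4) = -18
  e2: v1*b12 - v3*b23 = (-4)*(3) - (-3)*(-4) = -24
  e3: v1*b13 + v2*b23 = (-4)*(-4) + (2)*(-4) = 8
Trivector part <vB>_3:
  e123: v1*b23 - v2*b13 + v3*b12 = (-4)*(-4) - (2)*(-4) + (-3)*(3) = 15
vB = -18*e1 - 24*e2 + 8*e3 + 15*e123


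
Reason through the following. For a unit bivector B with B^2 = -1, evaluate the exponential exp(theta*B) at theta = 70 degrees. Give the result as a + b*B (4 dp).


For a unit bivector B with B^2 = -1, the exponential series gives
e^(theta*B) = cos(theta) + sin(theta)*B (the GA analogue of Euler's formula).
theta = 70 degrees = 1.22173 rad
cos(70 deg) = 0.3420
sin(70 deg) = 0.9397
exp(theta*B) = 0.3420 + 0.9397*B


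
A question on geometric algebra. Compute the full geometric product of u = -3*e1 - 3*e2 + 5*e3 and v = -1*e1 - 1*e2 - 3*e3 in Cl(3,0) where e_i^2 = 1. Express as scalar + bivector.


In Cl(3,0): e_i^2 = 1, e_ie_j = -e_je_i for i != j.
Scalar part = u . v = (-3)*(-1) + (-3)*(-1) + 5*(-3)
= 3 + 3 + (-15) = -9
e12 coeff = (-3)*(-1) - (-3)*(-1) = 3 - 3 = 0
e13 coeff = (-3)*(-3) - 5*(-1) = 9 - (-5) = 14
e23 coeff = (-3)*(-3) - 5*(-1) = 9 - (-5) = 14
uv = -9 + 0*e12 + 14*e13 + 14*e23
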